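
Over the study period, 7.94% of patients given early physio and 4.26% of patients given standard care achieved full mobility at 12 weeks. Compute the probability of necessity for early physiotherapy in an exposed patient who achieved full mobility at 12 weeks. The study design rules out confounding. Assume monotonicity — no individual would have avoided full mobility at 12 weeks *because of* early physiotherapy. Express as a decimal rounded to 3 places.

p₁ = 0.0794, p₀ = 0.0426.
Under exogeneity and monotonicity, PN = (p₁ − p₀) / p₁.
PN = (0.0794 − 0.0426) / 0.0794 = 0.0368 / 0.0794 ≈ 0.4635

PN ≈ 0.463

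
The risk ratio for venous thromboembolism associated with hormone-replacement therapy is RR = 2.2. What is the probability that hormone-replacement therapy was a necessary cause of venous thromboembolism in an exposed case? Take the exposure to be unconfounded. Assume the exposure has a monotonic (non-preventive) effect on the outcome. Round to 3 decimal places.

Under exogeneity and monotonicity, PN = (RR − 1) / RR = 1 − 1/RR.
PN = (2.2 − 1) / 2.2 = 1.2 / 2.2 ≈ 0.5455

PN ≈ 0.545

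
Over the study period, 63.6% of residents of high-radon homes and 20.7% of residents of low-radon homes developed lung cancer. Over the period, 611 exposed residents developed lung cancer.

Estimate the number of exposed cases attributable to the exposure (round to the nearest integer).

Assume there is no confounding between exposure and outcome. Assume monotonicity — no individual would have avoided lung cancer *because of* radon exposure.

p₁ = 0.636, p₀ = 0.207.
PN = (p₁ − p₀)/p₁ = (0.636 − 0.207) / 0.636 ≈ 0.67453.
Attributable cases ≈ PN × (exposed cases) = 0.67453 × 611 ≈ 412.14.

about 412 cases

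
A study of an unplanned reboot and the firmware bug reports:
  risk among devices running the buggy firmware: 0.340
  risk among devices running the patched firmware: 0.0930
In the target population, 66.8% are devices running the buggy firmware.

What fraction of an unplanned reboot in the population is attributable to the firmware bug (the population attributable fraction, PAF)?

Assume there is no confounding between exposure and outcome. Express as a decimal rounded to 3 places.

PAF ≈ 0.640

Let p₁ = 0.34, p₀ = 0.093.
Overall risk P(Y=1) = π·p₁ + (1−π)·p₀ = 0.668×0.34 + 0.332×0.093 = 0.258.
Under exogeneity, PAF = [P(Y=1) − p₀] / P(Y=1).
PAF = (0.258 − 0.093) / 0.258 ≈ 0.6395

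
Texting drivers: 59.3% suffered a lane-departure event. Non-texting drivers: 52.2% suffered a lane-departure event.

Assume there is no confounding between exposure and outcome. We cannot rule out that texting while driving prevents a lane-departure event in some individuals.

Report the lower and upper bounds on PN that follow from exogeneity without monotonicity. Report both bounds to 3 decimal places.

0.120 ≤ PN ≤ 0.806

p₁ = 0.593, p₀ = 0.522.
Under exogeneity alone the bounds on PN are max{0,(p₁−p₀)/p₁} ≤ PN ≤ min{1,(1−p₀)/p₁}.
  lower = (p₁ − p₀)/p₁ = 0.071 / 0.593 ≈ 0.1197
  upper = min{1, (1 − p₀)/p₁} = 0.478 / 0.593 ≈ 0.8061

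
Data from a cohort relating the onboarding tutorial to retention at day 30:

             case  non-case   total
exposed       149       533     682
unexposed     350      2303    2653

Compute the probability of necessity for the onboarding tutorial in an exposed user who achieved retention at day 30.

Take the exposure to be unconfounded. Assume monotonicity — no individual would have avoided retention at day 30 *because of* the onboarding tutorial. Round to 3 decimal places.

p₁ = P(outcome | exposed) = 149/682 = 0.21848
p₀ = P(outcome | unexposed) = 350/2653 = 0.13193
Under exogeneity and monotonicity, PN = (p₁ − p₀)/p₁.
PN = (0.21848 − 0.13193) / 0.21848 ≈ 0.3962

PN ≈ 0.396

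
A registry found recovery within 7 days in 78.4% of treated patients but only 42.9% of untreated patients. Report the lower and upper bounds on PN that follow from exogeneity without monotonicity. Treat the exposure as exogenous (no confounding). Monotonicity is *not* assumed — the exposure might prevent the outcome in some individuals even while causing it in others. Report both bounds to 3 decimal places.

0.453 ≤ PN ≤ 0.728

p₁ = 0.784, p₀ = 0.429.
Under exogeneity alone the bounds on PN are max{0,(p₁−p₀)/p₁} ≤ PN ≤ min{1,(1−p₀)/p₁}.
  lower = (p₁ − p₀)/p₁ = 0.355 / 0.784 ≈ 0.4528
  upper = min{1, (1 − p₀)/p₁} = 0.571 / 0.784 ≈ 0.7283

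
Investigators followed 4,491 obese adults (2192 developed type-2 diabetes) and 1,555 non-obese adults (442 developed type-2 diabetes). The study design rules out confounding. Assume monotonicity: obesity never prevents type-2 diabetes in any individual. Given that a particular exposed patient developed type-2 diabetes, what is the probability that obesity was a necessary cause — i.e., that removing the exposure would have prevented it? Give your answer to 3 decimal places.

p₁ = P(outcome | exposed) = 2192/4491 = 0.48809
p₀ = P(outcome | unexposed) = 442/1555 = 0.28424
Under exogeneity and monotonicity, PN = (p₁ − p₀) / p₁.
PN = (0.48809 − 0.28424) / 0.48809 = 0.20384 / 0.48809 ≈ 0.4176

PN ≈ 0.418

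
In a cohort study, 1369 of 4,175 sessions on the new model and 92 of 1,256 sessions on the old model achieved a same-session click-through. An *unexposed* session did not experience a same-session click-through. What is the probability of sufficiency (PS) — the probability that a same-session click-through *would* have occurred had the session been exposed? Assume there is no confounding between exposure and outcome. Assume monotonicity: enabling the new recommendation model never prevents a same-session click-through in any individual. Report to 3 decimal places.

p₁ = P(outcome | exposed) = 1369/4175 = 0.3279
p₀ = P(outcome | unexposed) = 92/1256 = 0.073248
Under exogeneity and monotonicity, PS = (p₁ − p₀) / (1 − p₀).
PS = (0.3279 − 0.073248) / (1 − 0.073248) = 0.25466 / 0.92675 ≈ 0.2748

PS ≈ 0.275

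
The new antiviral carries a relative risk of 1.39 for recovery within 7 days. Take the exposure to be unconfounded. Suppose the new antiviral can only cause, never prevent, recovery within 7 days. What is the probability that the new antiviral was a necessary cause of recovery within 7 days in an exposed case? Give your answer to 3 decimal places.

Under exogeneity and monotonicity, PN = (RR − 1) / RR = 1 − 1/RR.
PN = (1.39 − 1) / 1.39 = 0.39 / 1.39 ≈ 0.2806

PN ≈ 0.281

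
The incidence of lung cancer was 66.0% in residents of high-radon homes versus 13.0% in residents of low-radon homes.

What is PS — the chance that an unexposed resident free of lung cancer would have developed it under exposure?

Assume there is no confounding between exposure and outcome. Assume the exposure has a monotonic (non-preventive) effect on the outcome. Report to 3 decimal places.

PS ≈ 0.609

p₁ = 0.66, p₀ = 0.13.
Under exogeneity and monotonicity, PS = (p₁ − p₀) / (1 − p₀).
PS = (0.66 − 0.13) / (1 − 0.13) = 0.53 / 0.87 ≈ 0.6092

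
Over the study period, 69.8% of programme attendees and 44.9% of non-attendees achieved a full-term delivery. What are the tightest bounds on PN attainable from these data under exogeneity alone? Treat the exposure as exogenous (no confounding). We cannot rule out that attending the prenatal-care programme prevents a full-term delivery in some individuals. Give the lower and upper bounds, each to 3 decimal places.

0.357 ≤ PN ≤ 0.789

p₁ = 0.698, p₀ = 0.449.
Under exogeneity alone the bounds on PN are max{0,(p₁−p₀)/p₁} ≤ PN ≤ min{1,(1−p₀)/p₁}.
  lower = (p₁ − p₀)/p₁ = 0.249 / 0.698 ≈ 0.3567
  upper = min{1, (1 − p₀)/p₁} = 0.551 / 0.698 ≈ 0.7894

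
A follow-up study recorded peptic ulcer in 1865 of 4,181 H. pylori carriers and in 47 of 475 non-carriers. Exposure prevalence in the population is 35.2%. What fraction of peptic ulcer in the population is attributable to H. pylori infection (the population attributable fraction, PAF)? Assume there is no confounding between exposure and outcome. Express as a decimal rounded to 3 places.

p₁ = P(outcome | exposed) = 1865/4181 = 0.44607
p₀ = P(outcome | unexposed) = 47/475 = 0.098947
Overall risk P(Y=1) = π·p₁ + (1−π)·p₀ = 0.352×0.44607 + 0.648×0.098947 = 0.22113.
Under exogeneity, PAF = [P(Y=1) − p₀] / P(Y=1).
PAF = (0.22113 − 0.098947) / 0.22113 ≈ 0.5525

PAF ≈ 0.553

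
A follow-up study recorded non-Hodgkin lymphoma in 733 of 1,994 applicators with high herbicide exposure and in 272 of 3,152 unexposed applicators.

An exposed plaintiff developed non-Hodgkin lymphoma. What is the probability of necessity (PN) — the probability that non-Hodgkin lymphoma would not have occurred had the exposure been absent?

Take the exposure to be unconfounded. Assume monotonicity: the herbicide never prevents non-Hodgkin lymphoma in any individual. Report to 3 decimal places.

PN ≈ 0.765

p₁ = P(outcome | exposed) = 733/1994 = 0.3676
p₀ = P(outcome | unexposed) = 272/3152 = 0.086294
Under exogeneity and monotonicity, PN = (p₁ − p₀) / p₁.
PN = (0.3676 − 0.086294) / 0.3676 = 0.28131 / 0.3676 ≈ 0.7653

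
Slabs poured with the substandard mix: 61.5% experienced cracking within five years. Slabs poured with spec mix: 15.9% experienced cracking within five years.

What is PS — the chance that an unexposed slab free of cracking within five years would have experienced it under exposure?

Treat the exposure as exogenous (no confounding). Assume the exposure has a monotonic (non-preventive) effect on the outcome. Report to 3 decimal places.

PS ≈ 0.542

p₁ = 0.615, p₀ = 0.159.
Under exogeneity and monotonicity, PS = (p₁ − p₀) / (1 − p₀).
PS = (0.615 − 0.159) / (1 − 0.159) = 0.456 / 0.841 ≈ 0.5422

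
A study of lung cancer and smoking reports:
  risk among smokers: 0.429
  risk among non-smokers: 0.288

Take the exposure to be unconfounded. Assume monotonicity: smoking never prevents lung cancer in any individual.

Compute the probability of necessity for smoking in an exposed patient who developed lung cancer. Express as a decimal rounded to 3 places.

PN ≈ 0.329

Let p₁ = 0.429, p₀ = 0.288.
Under exogeneity and monotonicity, PN = (p₁ − p₀) / p₁.
PN = (0.429 − 0.288) / 0.429 = 0.141 / 0.429 ≈ 0.3287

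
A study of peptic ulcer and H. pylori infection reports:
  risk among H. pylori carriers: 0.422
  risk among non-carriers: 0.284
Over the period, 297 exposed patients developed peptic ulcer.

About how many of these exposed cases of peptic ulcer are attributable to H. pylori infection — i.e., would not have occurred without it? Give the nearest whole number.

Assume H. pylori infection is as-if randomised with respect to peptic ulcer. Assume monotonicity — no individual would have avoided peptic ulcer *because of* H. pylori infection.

about 97 cases

Let p₁ = 0.422, p₀ = 0.284.
PN = (p₁ − p₀)/p₁ = (0.422 − 0.284) / 0.422 ≈ 0.32701.
Attributable cases ≈ PN × (exposed cases) = 0.32701 × 297 ≈ 97.12.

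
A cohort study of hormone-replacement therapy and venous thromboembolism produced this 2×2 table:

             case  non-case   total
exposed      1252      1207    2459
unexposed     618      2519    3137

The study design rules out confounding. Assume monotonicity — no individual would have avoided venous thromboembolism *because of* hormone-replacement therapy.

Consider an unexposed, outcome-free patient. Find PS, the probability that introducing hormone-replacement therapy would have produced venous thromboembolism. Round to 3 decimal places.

p₁ = P(outcome | exposed) = 1252/2459 = 0.50915
p₀ = P(outcome | unexposed) = 618/3137 = 0.197
Under exogeneity and monotonicity, PS = (p₁ − p₀) / (1 − p₀).
PS = (0.50915 − 0.197) / (1 − 0.197) = 0.31215 / 0.803 ≈ 0.3887

PS ≈ 0.389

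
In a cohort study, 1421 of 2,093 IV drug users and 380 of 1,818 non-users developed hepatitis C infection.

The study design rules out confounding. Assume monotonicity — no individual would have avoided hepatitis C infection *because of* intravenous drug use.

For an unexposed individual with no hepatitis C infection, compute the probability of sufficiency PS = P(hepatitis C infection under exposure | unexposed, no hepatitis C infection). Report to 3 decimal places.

PS ≈ 0.594

p₁ = P(outcome | exposed) = 1421/2093 = 0.67893
p₀ = P(outcome | unexposed) = 380/1818 = 0.20902
Under exogeneity and monotonicity, PS = (p₁ − p₀) / (1 − p₀).
PS = (0.67893 − 0.20902) / (1 − 0.20902) = 0.46991 / 0.79098 ≈ 0.5941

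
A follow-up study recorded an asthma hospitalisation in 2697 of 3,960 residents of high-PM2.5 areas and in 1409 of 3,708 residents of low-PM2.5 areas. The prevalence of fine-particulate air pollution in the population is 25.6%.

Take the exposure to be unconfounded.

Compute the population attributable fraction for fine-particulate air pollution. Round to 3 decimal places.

PAF ≈ 0.169

p₁ = P(outcome | exposed) = 2697/3960 = 0.68106
p₀ = P(outcome | unexposed) = 1409/3708 = 0.37999
Overall risk P(Y=1) = π·p₁ + (1−π)·p₀ = 0.256×0.68106 + 0.744×0.37999 = 0.45706.
Under exogeneity, PAF = [P(Y=1) − p₀] / P(Y=1).
PAF = (0.45706 − 0.37999) / 0.45706 ≈ 0.1686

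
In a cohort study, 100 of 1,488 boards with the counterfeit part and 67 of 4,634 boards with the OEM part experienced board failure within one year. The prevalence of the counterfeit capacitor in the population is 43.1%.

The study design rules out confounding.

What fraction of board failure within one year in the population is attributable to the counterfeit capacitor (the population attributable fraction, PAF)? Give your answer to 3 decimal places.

p₁ = P(outcome | exposed) = 100/1488 = 0.067204
p₀ = P(outcome | unexposed) = 67/4634 = 0.014458
Overall risk P(Y=1) = π·p₁ + (1−π)·p₀ = 0.431×0.067204 + 0.569×0.014458 = 0.037192.
Under exogeneity, PAF = [P(Y=1) − p₀] / P(Y=1).
PAF = (0.037192 − 0.014458) / 0.037192 ≈ 0.6112

PAF ≈ 0.611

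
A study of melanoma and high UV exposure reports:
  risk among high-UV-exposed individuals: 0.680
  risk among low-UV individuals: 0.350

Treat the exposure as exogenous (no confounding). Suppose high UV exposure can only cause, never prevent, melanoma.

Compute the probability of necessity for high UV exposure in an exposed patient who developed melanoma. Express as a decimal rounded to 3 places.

Let p₁ = 0.68, p₀ = 0.35.
Under exogeneity and monotonicity, PN = (p₁ − p₀) / p₁.
PN = (0.68 − 0.35) / 0.68 = 0.33 / 0.68 ≈ 0.4853

PN ≈ 0.485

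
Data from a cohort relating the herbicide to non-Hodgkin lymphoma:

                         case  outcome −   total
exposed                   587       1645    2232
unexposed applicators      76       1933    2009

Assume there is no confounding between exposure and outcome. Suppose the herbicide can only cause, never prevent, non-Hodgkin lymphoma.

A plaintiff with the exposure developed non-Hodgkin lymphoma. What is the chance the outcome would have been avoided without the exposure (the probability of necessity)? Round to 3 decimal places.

PN ≈ 0.856

p₁ = P(outcome | exposed) = 587/2232 = 0.26299
p₀ = P(outcome | unexposed) = 76/2009 = 0.03783
Under exogeneity and monotonicity, PN = (p₁ − p₀)/p₁.
PN = (0.26299 − 0.03783) / 0.26299 ≈ 0.8562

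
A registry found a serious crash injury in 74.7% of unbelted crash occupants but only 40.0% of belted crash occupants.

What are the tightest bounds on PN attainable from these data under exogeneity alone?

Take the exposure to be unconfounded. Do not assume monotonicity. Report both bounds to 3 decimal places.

0.465 ≤ PN ≤ 0.803

p₁ = 0.747, p₀ = 0.4.
Under exogeneity alone the bounds on PN are max{0,(p₁−p₀)/p₁} ≤ PN ≤ min{1,(1−p₀)/p₁}.
  lower = (p₁ − p₀)/p₁ = 0.347 / 0.747 ≈ 0.4645
  upper = min{1, (1 − p₀)/p₁} = 0.6 / 0.747 ≈ 0.8032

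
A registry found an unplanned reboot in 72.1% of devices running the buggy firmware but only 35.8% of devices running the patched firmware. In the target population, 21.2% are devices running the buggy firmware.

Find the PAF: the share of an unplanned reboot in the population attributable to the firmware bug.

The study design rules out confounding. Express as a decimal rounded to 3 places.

PAF ≈ 0.177

p₁ = 0.721, p₀ = 0.358.
Overall risk P(Y=1) = π·p₁ + (1−π)·p₀ = 0.212×0.721 + 0.788×0.358 = 0.43496.
Under exogeneity, PAF = [P(Y=1) − p₀] / P(Y=1).
PAF = (0.43496 − 0.358) / 0.43496 ≈ 0.1769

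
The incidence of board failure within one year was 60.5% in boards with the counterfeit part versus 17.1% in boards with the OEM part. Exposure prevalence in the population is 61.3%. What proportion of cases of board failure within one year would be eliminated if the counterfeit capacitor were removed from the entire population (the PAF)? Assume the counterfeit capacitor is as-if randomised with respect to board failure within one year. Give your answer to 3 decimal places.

p₁ = 0.605, p₀ = 0.171.
Overall risk P(Y=1) = π·p₁ + (1−π)·p₀ = 0.613×0.605 + 0.387×0.171 = 0.43704.
Under exogeneity, PAF = [P(Y=1) − p₀] / P(Y=1).
PAF = (0.43704 − 0.171) / 0.43704 ≈ 0.6087

PAF ≈ 0.609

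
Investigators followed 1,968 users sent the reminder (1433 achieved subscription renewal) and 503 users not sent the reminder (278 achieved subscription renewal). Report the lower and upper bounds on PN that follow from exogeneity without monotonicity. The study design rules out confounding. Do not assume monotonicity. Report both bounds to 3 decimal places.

0.241 ≤ PN ≤ 0.614

p₁ = P(outcome | exposed) = 1433/1968 = 0.72815
p₀ = P(outcome | unexposed) = 278/503 = 0.55268
Under exogeneity alone the bounds on PN are max{0,(p₁−p₀)/p₁} ≤ PN ≤ min{1,(1−p₀)/p₁}.
  lower = (p₁ − p₀)/p₁ = 0.17547 / 0.72815 ≈ 0.2410
  upper = min{1, (1 − p₀)/p₁} = 0.44732 / 0.72815 ≈ 0.6143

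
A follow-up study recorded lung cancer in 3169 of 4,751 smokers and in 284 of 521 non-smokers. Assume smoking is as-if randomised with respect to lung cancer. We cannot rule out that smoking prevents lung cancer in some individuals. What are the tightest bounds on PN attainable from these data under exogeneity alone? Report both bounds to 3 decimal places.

p₁ = P(outcome | exposed) = 3169/4751 = 0.66702
p₀ = P(outcome | unexposed) = 284/521 = 0.54511
Under exogeneity alone the bounds on PN are max{0,(p₁−p₀)/p₁} ≤ PN ≤ min{1,(1−p₀)/p₁}.
  lower = (p₁ − p₀)/p₁ = 0.12191 / 0.66702 ≈ 0.1828
  upper = min{1, (1 − p₀)/p₁} = 0.45489 / 0.66702 ≈ 0.6820

0.183 ≤ PN ≤ 0.682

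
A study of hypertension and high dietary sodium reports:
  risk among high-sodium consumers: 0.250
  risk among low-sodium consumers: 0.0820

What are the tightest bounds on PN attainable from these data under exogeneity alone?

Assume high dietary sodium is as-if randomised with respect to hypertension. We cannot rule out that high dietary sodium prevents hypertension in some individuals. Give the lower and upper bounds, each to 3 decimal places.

Let p₁ = 0.25, p₀ = 0.082.
Under exogeneity alone the bounds on PN are max{0,(p₁−p₀)/p₁} ≤ PN ≤ min{1,(1−p₀)/p₁}.
  lower = (p₁ − p₀)/p₁ = 0.168 / 0.25 ≈ 0.6720
  upper = min{1, (1 − p₀)/p₁} = 0.918 / 0.25 ≈ 3.6720 → capped at 1

0.672 ≤ PN ≤ 1.000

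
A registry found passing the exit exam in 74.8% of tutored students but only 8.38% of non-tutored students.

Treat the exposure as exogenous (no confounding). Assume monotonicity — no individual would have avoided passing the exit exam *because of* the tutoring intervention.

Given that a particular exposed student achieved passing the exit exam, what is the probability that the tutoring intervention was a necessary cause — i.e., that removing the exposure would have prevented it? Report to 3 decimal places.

p₁ = 0.748, p₀ = 0.0838.
Under exogeneity and monotonicity, PN = (p₁ − p₀) / p₁.
PN = (0.748 − 0.0838) / 0.748 = 0.6642 / 0.748 ≈ 0.8880

PN ≈ 0.888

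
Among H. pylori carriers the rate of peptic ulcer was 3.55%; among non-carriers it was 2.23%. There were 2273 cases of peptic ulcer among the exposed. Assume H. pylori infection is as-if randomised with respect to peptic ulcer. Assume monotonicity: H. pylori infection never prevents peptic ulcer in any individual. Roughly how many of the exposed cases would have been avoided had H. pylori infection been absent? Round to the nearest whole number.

about 845 cases

p₁ = 0.0355, p₀ = 0.0223.
PN = (p₁ − p₀)/p₁ = (0.0355 − 0.0223) / 0.0355 ≈ 0.37183.
Attributable cases ≈ PN × (exposed cases) = 0.37183 × 2273 ≈ 845.17.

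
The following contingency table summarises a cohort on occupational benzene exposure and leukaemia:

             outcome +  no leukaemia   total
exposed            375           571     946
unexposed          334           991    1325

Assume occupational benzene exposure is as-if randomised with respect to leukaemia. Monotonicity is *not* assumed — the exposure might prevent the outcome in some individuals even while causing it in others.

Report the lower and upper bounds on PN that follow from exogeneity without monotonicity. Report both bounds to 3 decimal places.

0.364 ≤ PN ≤ 1.000

p₁ = P(outcome | exposed) = 375/946 = 0.39641
p₀ = P(outcome | unexposed) = 334/1325 = 0.25208
Under exogeneity alone the bounds on PN are max{0,(p₁−p₀)/p₁} ≤ PN ≤ min{1,(1−p₀)/p₁}.
  lower = (p₁ − p₀)/p₁ = 0.14433 / 0.39641 ≈ 0.3641
  upper = min{1, (1 − p₀)/p₁} = 0.74792 / 0.39641 ≈ 1.8868 → capped at 1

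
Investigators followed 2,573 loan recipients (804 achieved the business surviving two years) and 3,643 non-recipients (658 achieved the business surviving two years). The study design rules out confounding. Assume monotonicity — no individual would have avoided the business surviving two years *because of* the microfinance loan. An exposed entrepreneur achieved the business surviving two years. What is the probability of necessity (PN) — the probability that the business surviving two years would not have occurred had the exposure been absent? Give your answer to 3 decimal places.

p₁ = P(outcome | exposed) = 804/2573 = 0.31248
p₀ = P(outcome | unexposed) = 658/3643 = 0.18062
Under exogeneity and monotonicity, PN = (p₁ − p₀) / p₁.
PN = (0.31248 − 0.18062) / 0.31248 = 0.13186 / 0.31248 ≈ 0.4220

PN ≈ 0.422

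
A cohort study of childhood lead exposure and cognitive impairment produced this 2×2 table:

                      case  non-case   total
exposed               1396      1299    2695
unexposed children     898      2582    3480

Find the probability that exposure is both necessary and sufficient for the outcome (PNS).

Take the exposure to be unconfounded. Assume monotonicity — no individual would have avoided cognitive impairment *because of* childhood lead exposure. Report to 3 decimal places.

PNS ≈ 0.260

p₁ = P(outcome | exposed) = 1396/2695 = 0.518
p₀ = P(outcome | unexposed) = 898/3480 = 0.25805
Under exogeneity and monotonicity, PNS = p₁ − p₀.
PNS = 0.518 − 0.25805 = 0.25995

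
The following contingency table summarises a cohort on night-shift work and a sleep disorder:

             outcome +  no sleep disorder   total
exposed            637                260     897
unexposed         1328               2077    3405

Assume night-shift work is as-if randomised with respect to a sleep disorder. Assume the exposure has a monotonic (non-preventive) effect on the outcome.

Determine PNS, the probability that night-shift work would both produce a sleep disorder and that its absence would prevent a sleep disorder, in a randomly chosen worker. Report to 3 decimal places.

p₁ = P(outcome | exposed) = 637/897 = 0.71014
p₀ = P(outcome | unexposed) = 1328/3405 = 0.39001
Under exogeneity and monotonicity, PNS = p₁ − p₀.
PNS = 0.71014 − 0.39001 = 0.32013

PNS ≈ 0.320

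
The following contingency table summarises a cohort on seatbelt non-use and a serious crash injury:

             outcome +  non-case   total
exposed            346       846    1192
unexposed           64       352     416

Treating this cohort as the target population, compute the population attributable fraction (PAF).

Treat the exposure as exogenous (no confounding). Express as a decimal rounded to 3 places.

p₁ = P(outcome | exposed) = 346/1192 = 0.29027
p₀ = P(outcome | unexposed) = 64/416 = 0.15385
Exposure prevalence π = 1192/1608 = 0.74129; overall risk P(Y=1) = 0.25498.
Under exogeneity, PAF = [P(Y=1) − p₀]/P(Y=1).
PAF = (0.25498 − 0.15385) / 0.25498 ≈ 0.3966

PAF ≈ 0.397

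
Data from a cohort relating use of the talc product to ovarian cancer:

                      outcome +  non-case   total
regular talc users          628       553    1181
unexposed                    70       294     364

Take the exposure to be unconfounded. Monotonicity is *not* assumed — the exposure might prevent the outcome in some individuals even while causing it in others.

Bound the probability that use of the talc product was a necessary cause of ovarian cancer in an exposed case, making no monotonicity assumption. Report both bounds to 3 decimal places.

0.638 ≤ PN ≤ 1.000

p₁ = P(outcome | exposed) = 628/1181 = 0.53175
p₀ = P(outcome | unexposed) = 70/364 = 0.19231
Under exogeneity alone the bounds on PN are max{0,(p₁−p₀)/p₁} ≤ PN ≤ min{1,(1−p₀)/p₁}.
  lower = (p₁ − p₀)/p₁ = 0.33945 / 0.53175 ≈ 0.6384
  upper = min{1, (1 − p₀)/p₁} = 0.80769 / 0.53175 ≈ 1.5189 → capped at 1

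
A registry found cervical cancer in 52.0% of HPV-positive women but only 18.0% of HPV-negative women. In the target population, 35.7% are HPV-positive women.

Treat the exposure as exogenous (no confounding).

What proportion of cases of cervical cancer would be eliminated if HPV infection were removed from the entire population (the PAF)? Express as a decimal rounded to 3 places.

p₁ = 0.52, p₀ = 0.18.
Overall risk P(Y=1) = π·p₁ + (1−π)·p₀ = 0.357×0.52 + 0.643×0.18 = 0.30138.
Under exogeneity, PAF = [P(Y=1) − p₀] / P(Y=1).
PAF = (0.30138 − 0.18) / 0.30138 ≈ 0.4027

PAF ≈ 0.403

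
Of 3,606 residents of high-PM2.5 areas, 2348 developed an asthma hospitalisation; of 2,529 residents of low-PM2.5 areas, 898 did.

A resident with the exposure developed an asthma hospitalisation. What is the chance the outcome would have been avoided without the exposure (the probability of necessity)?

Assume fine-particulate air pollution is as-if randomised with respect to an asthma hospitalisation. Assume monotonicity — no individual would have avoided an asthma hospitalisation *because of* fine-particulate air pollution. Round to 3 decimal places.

p₁ = P(outcome | exposed) = 2348/3606 = 0.65114
p₀ = P(outcome | unexposed) = 898/2529 = 0.35508
Under exogeneity and monotonicity, PN = (p₁ − p₀) / p₁.
PN = (0.65114 − 0.35508) / 0.65114 = 0.29606 / 0.65114 ≈ 0.4547

PN ≈ 0.455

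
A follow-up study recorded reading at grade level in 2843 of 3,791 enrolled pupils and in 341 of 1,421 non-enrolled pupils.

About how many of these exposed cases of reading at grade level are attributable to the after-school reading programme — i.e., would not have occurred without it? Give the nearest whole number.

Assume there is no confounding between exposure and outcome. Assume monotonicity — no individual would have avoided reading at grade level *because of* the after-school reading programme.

p₁ = P(outcome | exposed) = 2843/3791 = 0.74993
p₀ = P(outcome | unexposed) = 341/1421 = 0.23997
PN = (p₁ − p₀)/p₁ = (0.74993 − 0.23997) / 0.74993 ≈ 0.68001.
Attributable cases ≈ PN × (exposed cases) = 0.68001 × 2843 ≈ 1933.27.

about 1933 cases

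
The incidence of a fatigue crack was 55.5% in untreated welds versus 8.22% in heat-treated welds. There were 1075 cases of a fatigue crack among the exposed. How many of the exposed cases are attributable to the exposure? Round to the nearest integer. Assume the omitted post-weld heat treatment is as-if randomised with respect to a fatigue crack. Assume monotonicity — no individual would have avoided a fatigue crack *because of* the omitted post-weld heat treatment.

about 916 cases

p₁ = 0.555, p₀ = 0.0822.
PN = (p₁ − p₀)/p₁ = (0.555 − 0.0822) / 0.555 ≈ 0.85189.
Attributable cases ≈ PN × (exposed cases) = 0.85189 × 1075 ≈ 915.78.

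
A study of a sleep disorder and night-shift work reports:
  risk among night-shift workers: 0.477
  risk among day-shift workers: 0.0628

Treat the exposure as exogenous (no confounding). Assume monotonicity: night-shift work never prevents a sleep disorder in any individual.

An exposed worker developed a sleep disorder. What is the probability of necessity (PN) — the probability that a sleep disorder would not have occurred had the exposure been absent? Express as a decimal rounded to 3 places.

Let p₁ = 0.477, p₀ = 0.0628.
Under exogeneity and monotonicity, PN = (p₁ − p₀) / p₁.
PN = (0.477 − 0.0628) / 0.477 = 0.4142 / 0.477 ≈ 0.8683

PN ≈ 0.868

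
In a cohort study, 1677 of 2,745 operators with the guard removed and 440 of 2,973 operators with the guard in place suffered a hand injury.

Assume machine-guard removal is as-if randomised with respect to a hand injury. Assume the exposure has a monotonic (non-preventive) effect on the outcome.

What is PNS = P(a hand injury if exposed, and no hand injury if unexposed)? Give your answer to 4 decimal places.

p₁ = P(outcome | exposed) = 1677/2745 = 0.61093
p₀ = P(outcome | unexposed) = 440/2973 = 0.148
Under exogeneity and monotonicity, PNS = p₁ − p₀.
PNS = 0.61093 − 0.148 = 0.46293

PNS ≈ 0.4629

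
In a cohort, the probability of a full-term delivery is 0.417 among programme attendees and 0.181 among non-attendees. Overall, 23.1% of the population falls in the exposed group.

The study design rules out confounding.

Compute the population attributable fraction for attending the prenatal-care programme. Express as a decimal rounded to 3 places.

Let p₁ = 0.417, p₀ = 0.181.
Overall risk P(Y=1) = π·p₁ + (1−π)·p₀ = 0.231×0.417 + 0.769×0.181 = 0.23552.
Under exogeneity, PAF = [P(Y=1) − p₀] / P(Y=1).
PAF = (0.23552 − 0.181) / 0.23552 ≈ 0.2315

PAF ≈ 0.231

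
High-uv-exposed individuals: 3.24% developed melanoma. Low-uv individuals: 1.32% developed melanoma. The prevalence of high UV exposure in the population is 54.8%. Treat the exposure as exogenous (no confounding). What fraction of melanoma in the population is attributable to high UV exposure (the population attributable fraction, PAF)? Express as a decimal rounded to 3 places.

PAF ≈ 0.444

p₁ = 0.0324, p₀ = 0.0132.
Overall risk P(Y=1) = π·p₁ + (1−π)·p₀ = 0.548×0.0324 + 0.452×0.0132 = 0.023722.
Under exogeneity, PAF = [P(Y=1) − p₀] / P(Y=1).
PAF = (0.023722 − 0.0132) / 0.023722 ≈ 0.4435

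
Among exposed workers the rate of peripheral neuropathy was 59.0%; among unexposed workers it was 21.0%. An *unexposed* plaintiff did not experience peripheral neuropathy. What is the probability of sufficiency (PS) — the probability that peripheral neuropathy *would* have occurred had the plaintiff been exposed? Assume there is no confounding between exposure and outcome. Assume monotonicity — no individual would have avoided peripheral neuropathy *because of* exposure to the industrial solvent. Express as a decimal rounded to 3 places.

p₁ = 0.59, p₀ = 0.21.
Under exogeneity and monotonicity, PS = (p₁ − p₀) / (1 − p₀).
PS = (0.59 − 0.21) / (1 − 0.21) = 0.38 / 0.79 ≈ 0.4810

PS ≈ 0.481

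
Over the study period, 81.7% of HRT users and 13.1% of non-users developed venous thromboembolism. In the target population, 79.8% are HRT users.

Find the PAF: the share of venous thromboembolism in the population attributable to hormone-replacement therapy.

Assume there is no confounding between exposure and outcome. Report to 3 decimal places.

PAF ≈ 0.807

p₁ = 0.817, p₀ = 0.131.
Overall risk P(Y=1) = π·p₁ + (1−π)·p₀ = 0.798×0.817 + 0.202×0.131 = 0.67843.
Under exogeneity, PAF = [P(Y=1) − p₀] / P(Y=1).
PAF = (0.67843 − 0.131) / 0.67843 ≈ 0.8069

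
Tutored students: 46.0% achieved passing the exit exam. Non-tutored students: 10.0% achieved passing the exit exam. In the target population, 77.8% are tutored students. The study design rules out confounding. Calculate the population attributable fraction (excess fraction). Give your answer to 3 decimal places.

p₁ = 0.46, p₀ = 0.1.
Overall risk P(Y=1) = π·p₁ + (1−π)·p₀ = 0.778×0.46 + 0.222×0.1 = 0.38008.
Under exogeneity, PAF = [P(Y=1) − p₀] / P(Y=1).
PAF = (0.38008 − 0.1) / 0.38008 ≈ 0.7369

PAF ≈ 0.737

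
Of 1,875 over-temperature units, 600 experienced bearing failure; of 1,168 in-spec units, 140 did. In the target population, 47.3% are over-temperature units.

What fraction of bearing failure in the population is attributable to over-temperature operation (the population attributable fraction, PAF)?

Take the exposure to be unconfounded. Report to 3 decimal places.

p₁ = P(outcome | exposed) = 600/1875 = 0.32
p₀ = P(outcome | unexposed) = 140/1168 = 0.11986
Overall risk P(Y=1) = π·p₁ + (1−π)·p₀ = 0.473×0.32 + 0.527×0.11986 = 0.21453.
Under exogeneity, PAF = [P(Y=1) − p₀] / P(Y=1).
PAF = (0.21453 − 0.11986) / 0.21453 ≈ 0.4413

PAF ≈ 0.441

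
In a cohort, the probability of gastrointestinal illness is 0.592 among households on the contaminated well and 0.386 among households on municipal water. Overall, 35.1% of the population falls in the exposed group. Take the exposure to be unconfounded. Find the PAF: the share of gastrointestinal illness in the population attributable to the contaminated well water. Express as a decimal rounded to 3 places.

Let p₁ = 0.592, p₀ = 0.386.
Overall risk P(Y=1) = π·p₁ + (1−π)·p₀ = 0.351×0.592 + 0.649×0.386 = 0.45831.
Under exogeneity, PAF = [P(Y=1) − p₀] / P(Y=1).
PAF = (0.45831 − 0.386) / 0.45831 ≈ 0.1578

PAF ≈ 0.158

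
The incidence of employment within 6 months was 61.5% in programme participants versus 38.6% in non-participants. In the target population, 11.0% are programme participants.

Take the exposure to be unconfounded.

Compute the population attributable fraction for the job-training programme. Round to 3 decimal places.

PAF ≈ 0.061

p₁ = 0.615, p₀ = 0.386.
Overall risk P(Y=1) = π·p₁ + (1−π)·p₀ = 0.11×0.615 + 0.89×0.386 = 0.41119.
Under exogeneity, PAF = [P(Y=1) − p₀] / P(Y=1).
PAF = (0.41119 − 0.386) / 0.41119 ≈ 0.0613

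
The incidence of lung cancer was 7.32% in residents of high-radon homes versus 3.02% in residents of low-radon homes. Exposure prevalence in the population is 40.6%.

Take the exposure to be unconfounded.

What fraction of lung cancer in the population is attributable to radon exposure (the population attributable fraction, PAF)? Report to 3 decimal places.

PAF ≈ 0.366

p₁ = 0.0732, p₀ = 0.0302.
Overall risk P(Y=1) = π·p₁ + (1−π)·p₀ = 0.406×0.0732 + 0.594×0.0302 = 0.047658.
Under exogeneity, PAF = [P(Y=1) − p₀] / P(Y=1).
PAF = (0.047658 − 0.0302) / 0.047658 ≈ 0.3663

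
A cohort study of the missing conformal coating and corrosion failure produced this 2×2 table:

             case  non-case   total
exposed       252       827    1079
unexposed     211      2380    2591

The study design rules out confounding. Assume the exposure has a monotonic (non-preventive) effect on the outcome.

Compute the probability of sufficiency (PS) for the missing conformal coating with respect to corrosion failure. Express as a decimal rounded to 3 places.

p₁ = P(outcome | exposed) = 252/1079 = 0.23355
p₀ = P(outcome | unexposed) = 211/2591 = 0.081436
Under exogeneity and monotonicity, PS = (p₁ − p₀)/(1 − p₀).
PS = (0.23355 − 0.081436) / 0.91856 ≈ 0.1656

PS ≈ 0.166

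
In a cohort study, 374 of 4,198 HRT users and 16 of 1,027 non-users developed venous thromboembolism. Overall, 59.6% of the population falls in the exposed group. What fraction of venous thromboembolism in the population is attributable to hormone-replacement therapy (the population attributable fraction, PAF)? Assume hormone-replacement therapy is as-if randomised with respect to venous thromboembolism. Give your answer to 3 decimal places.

PAF ≈ 0.738

p₁ = P(outcome | exposed) = 374/4198 = 0.08909
p₀ = P(outcome | unexposed) = 16/1027 = 0.015579
Overall risk P(Y=1) = π·p₁ + (1−π)·p₀ = 0.596×0.08909 + 0.404×0.015579 = 0.059392.
Under exogeneity, PAF = [P(Y=1) − p₀] / P(Y=1).
PAF = (0.059392 − 0.015579) / 0.059392 ≈ 0.7377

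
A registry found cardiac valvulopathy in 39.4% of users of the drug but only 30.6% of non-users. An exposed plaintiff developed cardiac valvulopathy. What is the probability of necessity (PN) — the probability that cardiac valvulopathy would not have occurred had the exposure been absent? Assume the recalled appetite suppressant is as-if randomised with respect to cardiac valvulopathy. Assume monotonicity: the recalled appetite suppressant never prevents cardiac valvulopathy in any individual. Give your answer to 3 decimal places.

PN ≈ 0.223

p₁ = 0.394, p₀ = 0.306.
Under exogeneity and monotonicity, PN = (p₁ − p₀) / p₁.
PN = (0.394 − 0.306) / 0.394 = 0.088 / 0.394 ≈ 0.2234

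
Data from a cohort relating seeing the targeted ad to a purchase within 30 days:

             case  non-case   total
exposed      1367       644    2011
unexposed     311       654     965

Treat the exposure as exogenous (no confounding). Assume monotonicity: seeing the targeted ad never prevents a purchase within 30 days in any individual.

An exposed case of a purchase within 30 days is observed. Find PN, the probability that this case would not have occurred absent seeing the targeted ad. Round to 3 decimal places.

p₁ = P(outcome | exposed) = 1367/2011 = 0.67976
p₀ = P(outcome | unexposed) = 311/965 = 0.32228
Under exogeneity and monotonicity, PN = (p₁ − p₀) / p₁.
PN = (0.67976 − 0.32228) / 0.67976 = 0.35748 / 0.67976 ≈ 0.5259

PN ≈ 0.526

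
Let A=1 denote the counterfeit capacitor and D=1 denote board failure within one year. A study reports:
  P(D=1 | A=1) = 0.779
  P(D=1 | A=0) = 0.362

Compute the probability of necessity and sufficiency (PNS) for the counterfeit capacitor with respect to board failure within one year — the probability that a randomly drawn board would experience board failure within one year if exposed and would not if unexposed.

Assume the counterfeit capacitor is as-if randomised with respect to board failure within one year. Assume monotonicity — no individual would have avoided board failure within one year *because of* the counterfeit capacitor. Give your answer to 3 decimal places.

Let p₁ = 0.779, p₀ = 0.362.
Under exogeneity and monotonicity, PNS = p₁ − p₀.
PNS = 0.779 − 0.362 = 0.417

PNS ≈ 0.417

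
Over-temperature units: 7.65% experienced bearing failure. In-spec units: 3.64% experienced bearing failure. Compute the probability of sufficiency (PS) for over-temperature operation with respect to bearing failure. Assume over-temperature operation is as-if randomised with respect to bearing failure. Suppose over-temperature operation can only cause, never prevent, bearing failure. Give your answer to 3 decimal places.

PS ≈ 0.042

p₁ = 0.0765, p₀ = 0.0364.
Under exogeneity and monotonicity, PS = (p₁ − p₀) / (1 − p₀).
PS = (0.0765 − 0.0364) / (1 − 0.0364) = 0.0401 / 0.9636 ≈ 0.0416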